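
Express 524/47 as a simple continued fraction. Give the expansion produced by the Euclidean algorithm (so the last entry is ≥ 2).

[11; 6, 1, 2, 2]

524 = 11·47 + 7
47 = 6·7 + 5
7 = 1·5 + 2
5 = 2·2 + 1
2 = 2·1 + 0  (stop)
So 524/47 = [11; 6, 1, 2, 2].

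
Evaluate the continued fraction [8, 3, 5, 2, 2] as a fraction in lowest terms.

Fold from the inside: start with 2/1.
  2 + 1/2 = 5/2
  5 + 2/5 = 27/5
  3 + 5/27 = 86/27
  8 + 27/86 = 715/86

715/86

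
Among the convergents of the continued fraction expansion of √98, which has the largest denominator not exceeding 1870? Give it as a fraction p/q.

17631/1781

√98 = [9; 1, 8, 1, 18, …] (period length 4).
Convergents:
  p_0/q_0 = 9/1
  p_1/q_1 = 10/1
  p_2/q_2 = 89/9
  p_3/q_3 = 99/10
  p_4/q_4 = 1871/189
  p_5/q_5 = 1970/199
  p_6/q_6 = 17631/1781
  p_7/q_7 = 19601/1980
q_6 = 1781 ≤ 1870 < 1980 = q_7, so the answer is 17631/1781.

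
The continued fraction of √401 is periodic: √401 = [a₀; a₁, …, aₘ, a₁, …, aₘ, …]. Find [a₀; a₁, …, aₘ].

a₀ = ⌊√401⌋ = 20.
With m₀=0, d₀=1 and mₖ₊₁ = dₖaₖ − mₖ, dₖ₊₁ = (n − mₖ₊₁²)/dₖ, aₖ₊₁ = ⌊(a₀+mₖ₊₁)/dₖ₊₁⌋:
  k=1: m=20, d=1, a=40
d=1 and a=2a₀=40 at k=1, so the next step gives (m, d) = (20, 1) again — its k=1 value — and the period has length 1.

[20; 40]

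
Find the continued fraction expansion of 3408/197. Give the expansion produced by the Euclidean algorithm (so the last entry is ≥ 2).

3408 = 17×197 + 59
197 = 3×59 + 20
59 = 2×20 + 19
20 = 1×19 + 1
19 = 19×1 + 0  (stop)
So 3408/197 = [17; 3, 2, 1, 19].

[17; 3, 2, 1, 19]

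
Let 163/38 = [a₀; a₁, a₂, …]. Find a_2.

163 = 4·38 + 11   →  a_0 = 4
38 = 3·11 + 5   →  a_1 = 3
11 = 2·5 + 1   →  a_2 = 2

2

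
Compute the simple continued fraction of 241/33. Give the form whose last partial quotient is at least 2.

241 = 7·33 + 10
33 = 3·10 + 3
10 = 3·3 + 1
3 = 3·1 + 0  (stop)
So 241/33 = [7; 3, 3, 3].

[7; 3, 3, 3]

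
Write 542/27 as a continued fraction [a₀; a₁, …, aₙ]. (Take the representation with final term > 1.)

542 = 20·27 + 2
27 = 13·2 + 1
2 = 2·1 + 0  (stop)
So 542/27 = [20; 13, 2].

[20; 13, 2]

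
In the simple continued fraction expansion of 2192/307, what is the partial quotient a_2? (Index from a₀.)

2192 = 7·307 + 43   →  a_0 = 7
307 = 7·43 + 6   →  a_1 = 7
43 = 7·6 + 1   →  a_2 = 7

7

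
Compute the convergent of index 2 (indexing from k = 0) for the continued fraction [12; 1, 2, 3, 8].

38/3

Using pₖ = aₖpₖ₋₁ + pₖ₋₂, qₖ = aₖqₖ₋₁ + qₖ₋₂ (with p₋₁=1, p₋₂=0, q₋₁=0, q₋₂=1):
  k=0: a=12, p=12, q=1
  k=1: a=1, p=13, q=1
  k=2: a=2, p=38, q=3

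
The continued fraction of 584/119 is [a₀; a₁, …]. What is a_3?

584 = 4·119 + 108   →  a_0 = 4
119 = 1·108 + 11   →  a_1 = 1
108 = 9·11 + 9   →  a_2 = 9
11 = 1·9 + 2   →  a_3 = 1

1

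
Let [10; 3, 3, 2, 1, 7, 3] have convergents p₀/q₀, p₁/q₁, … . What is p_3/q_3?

Using pₖ = aₖpₖ₋₁ + pₖ₋₂, qₖ = aₖqₖ₋₁ + qₖ₋₂ (with p₋₁=1, p₋₂=0, q₋₁=0, q₋₂=1):
  k=0: a=10, p=10, q=1
  k=1: a=3, p=31, q=3
  k=2: a=3, p=103, q=10
  k=3: a=2, p=237, q=23

237/23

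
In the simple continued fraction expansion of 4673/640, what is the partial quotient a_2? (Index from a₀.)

3

4673 = 7·640 + 193   →  a_0 = 7
640 = 3·193 + 61   →  a_1 = 3
193 = 3·61 + 10   →  a_2 = 3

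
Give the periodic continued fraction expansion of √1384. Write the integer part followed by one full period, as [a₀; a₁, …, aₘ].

[37; 4, 1, 17, 1, 4, 74]

a₀ = ⌊√1384⌋ = 37.
With m₀=0, d₀=1 and mₖ₊₁ = dₖaₖ − mₖ, dₖ₊₁ = (n − mₖ₊₁²)/dₖ, aₖ₊₁ = ⌊(a₀+mₖ₊₁)/dₖ₊₁⌋:
  k=1: m=37, d=15, a=4
  k=2: m=23, d=57, a=1
  k=3: m=34, d=4, a=17
  k=4: m=34, d=57, a=1
  k=5: m=23, d=15, a=4
  k=6: m=37, d=1, a=74
d=1 and a=2a₀=74 at k=6, so the next step gives (m, d) = (37, 15) again — its k=1 value — and the period has length 6.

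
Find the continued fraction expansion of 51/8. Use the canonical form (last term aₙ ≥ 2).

51 = 6·8 + 3
8 = 2·3 + 2
3 = 1·2 + 1
2 = 2·1 + 0  (stop)
So 51/8 = [6; 2, 1, 2].

[6; 2, 1, 2]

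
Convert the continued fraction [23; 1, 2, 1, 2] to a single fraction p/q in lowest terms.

261/11

Using pₖ = aₖpₖ₋₁ + pₖ₋₂ and qₖ = aₖqₖ₋₁ + qₖ₋₂:
  k=0: a=23, p=23, q=1
  k=1: a=1, p=24, q=1
  k=2: a=2, p=71, q=3
  k=3: a=1, p=95, q=4
  k=4: a=2, p=261, q=11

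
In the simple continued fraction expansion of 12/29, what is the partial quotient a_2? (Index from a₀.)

2

12 = 0·29 + 12   →  a_0 = 0
29 = 2·12 + 5   →  a_1 = 2
12 = 2·5 + 2   →  a_2 = 2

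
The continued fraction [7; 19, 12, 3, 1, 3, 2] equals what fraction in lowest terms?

Using pₖ = aₖpₖ₋₁ + pₖ₋₂ and qₖ = aₖqₖ₋₁ + qₖ₋₂:
  k=0: a=7, p=7, q=1
  k=1: a=19, p=134, q=19
  k=2: a=12, p=1615, q=229
  k=3: a=3, p=4979, q=706
  k=4: a=1, p=6594, q=935
  k=5: a=3, p=24761, q=3511
  k=6: a=2, p=56116, q=7957

56116/7957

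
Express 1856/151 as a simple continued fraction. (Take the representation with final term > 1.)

1856 = 12·151 + 44
151 = 3·44 + 19
44 = 2·19 + 6
19 = 3·6 + 1
6 = 6·1 + 0  (stop)
So 1856/151 = [12; 3, 2, 3, 6].

[12; 3, 2, 3, 6]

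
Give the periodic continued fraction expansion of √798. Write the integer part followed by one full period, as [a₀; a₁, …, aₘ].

a₀ = ⌊√798⌋ = 28.
With m₀=0, d₀=1 and mₖ₊₁ = dₖaₖ − mₖ, dₖ₊₁ = (n − mₖ₊₁²)/dₖ, aₖ₊₁ = ⌊(a₀+mₖ₊₁)/dₖ₊₁⌋:
  k=1: m=28, d=14, a=4
  k=2: m=28, d=1, a=56
d=1 and a=2a₀=56 at k=2, so the next step gives (m, d) = (28, 14) again — its k=1 value — and the period has length 2.

[28; 4, 56]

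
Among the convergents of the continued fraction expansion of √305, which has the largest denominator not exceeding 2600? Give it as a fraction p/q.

√305 = [17; 2, 6, 2, 34, …] (period length 4).
Convergents:
  p_0/q_0 = 17/1
  p_1/q_1 = 35/2
  p_2/q_2 = 227/13
  p_3/q_3 = 489/28
  p_4/q_4 = 16853/965
  p_5/q_5 = 34195/1958
  p_6/q_6 = 222023/12713
q_5 = 1958 ≤ 2600 < 12713 = q_6, so the answer is 34195/1958.

34195/1958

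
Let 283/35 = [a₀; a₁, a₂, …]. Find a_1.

11

283 = 8·35 + 3   →  a_0 = 8
35 = 11·3 + 2   →  a_1 = 11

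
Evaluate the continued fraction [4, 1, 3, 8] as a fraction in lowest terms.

Fold from the inside: start with 8/1.
  3 + 1/8 = 25/8
  1 + 8/25 = 33/25
  4 + 25/33 = 157/33

157/33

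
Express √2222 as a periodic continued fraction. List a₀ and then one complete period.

[47; 7, 4, 7, 94]

a₀ = ⌊√2222⌋ = 47.
With m₀=0, d₀=1 and mₖ₊₁ = dₖaₖ − mₖ, dₖ₊₁ = (n − mₖ₊₁²)/dₖ, aₖ₊₁ = ⌊(a₀+mₖ₊₁)/dₖ₊₁⌋:
  k=1: m=47, d=13, a=7
  k=2: m=44, d=22, a=4
  k=3: m=44, d=13, a=7
  k=4: m=47, d=1, a=94
d=1 and a=2a₀=94 at k=4, so the next step gives (m, d) = (47, 13) again — its k=1 value — and the period has length 4.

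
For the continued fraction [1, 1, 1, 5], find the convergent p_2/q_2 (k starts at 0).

Using pₖ = aₖpₖ₋₁ + pₖ₋₂, qₖ = aₖqₖ₋₁ + qₖ₋₂ (with p₋₁=1, p₋₂=0, q₋₁=0, q₋₂=1):
  k=0: a=1, p=1, q=1
  k=1: a=1, p=2, q=1
  k=2: a=1, p=3, q=2

3/2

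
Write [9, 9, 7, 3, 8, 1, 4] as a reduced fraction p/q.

83479/9164

Fold from the inside: start with 4/1.
  1 + 1/4 = 5/4
  8 + 4/5 = 44/5
  3 + 5/44 = 137/44
  7 + 44/137 = 1003/137
  9 + 137/1003 = 9164/1003
  9 + 1003/9164 = 83479/9164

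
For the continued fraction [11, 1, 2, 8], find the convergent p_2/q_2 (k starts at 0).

Using pₖ = aₖpₖ₋₁ + pₖ₋₂, qₖ = aₖqₖ₋₁ + qₖ₋₂ (with p₋₁=1, p₋₂=0, q₋₁=0, q₋₂=1):
  k=0: a=11, p=11, q=1
  k=1: a=1, p=12, q=1
  k=2: a=2, p=35, q=3

35/3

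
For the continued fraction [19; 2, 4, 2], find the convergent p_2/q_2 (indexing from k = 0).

175/9

Using pₖ = aₖpₖ₋₁ + pₖ₋₂, qₖ = aₖqₖ₋₁ + qₖ₋₂ (with p₋₁=1, p₋₂=0, q₋₁=0, q₋₂=1):
  k=0: a=19, p=19, q=1
  k=1: a=2, p=39, q=2
  k=2: a=4, p=175, q=9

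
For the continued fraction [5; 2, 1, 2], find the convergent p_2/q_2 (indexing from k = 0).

16/3

Using pₖ = aₖpₖ₋₁ + pₖ₋₂, qₖ = aₖqₖ₋₁ + qₖ₋₂ (with p₋₁=1, p₋₂=0, q₋₁=0, q₋₂=1):
  k=0: a=5, p=5, q=1
  k=1: a=2, p=11, q=2
  k=2: a=1, p=16, q=3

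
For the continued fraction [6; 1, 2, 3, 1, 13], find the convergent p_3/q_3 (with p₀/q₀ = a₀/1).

67/10

Using pₖ = aₖpₖ₋₁ + pₖ₋₂, qₖ = aₖqₖ₋₁ + qₖ₋₂ (with p₋₁=1, p₋₂=0, q₋₁=0, q₋₂=1):
  k=0: a=6, p=6, q=1
  k=1: a=1, p=7, q=1
  k=2: a=2, p=20, q=3
  k=3: a=3, p=67, q=10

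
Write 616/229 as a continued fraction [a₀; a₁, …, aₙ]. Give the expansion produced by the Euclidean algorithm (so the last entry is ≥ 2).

616 = 2·229 + 158
229 = 1·158 + 71
158 = 2·71 + 16
71 = 4·16 + 7
16 = 2·7 + 2
7 = 3·2 + 1
2 = 2·1 + 0  (stop)
So 616/229 = [2; 1, 2, 4, 2, 3, 2].

[2; 1, 2, 4, 2, 3, 2]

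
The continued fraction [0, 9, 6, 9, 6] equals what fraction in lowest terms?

Using pₖ = aₖpₖ₋₁ + pₖ₋₂ and qₖ = aₖqₖ₋₁ + qₖ₋₂:
  k=0: a=0, p=0, q=1
  k=1: a=9, p=1, q=9
  k=2: a=6, p=6, q=55
  k=3: a=9, p=55, q=504
  k=4: a=6, p=336, q=3079

336/3079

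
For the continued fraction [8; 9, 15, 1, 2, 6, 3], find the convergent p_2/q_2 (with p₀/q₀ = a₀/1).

Using pₖ = aₖpₖ₋₁ + pₖ₋₂, qₖ = aₖqₖ₋₁ + qₖ₋₂ (with p₋₁=1, p₋₂=0, q₋₁=0, q₋₂=1):
  k=0: a=8, p=8, q=1
  k=1: a=9, p=73, q=9
  k=2: a=15, p=1103, q=136

1103/136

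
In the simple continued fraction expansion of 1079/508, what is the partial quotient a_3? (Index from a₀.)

1079 = 2·508 + 63   →  a_0 = 2
508 = 8·63 + 4   →  a_1 = 8
63 = 15·4 + 3   →  a_2 = 15
4 = 1·3 + 1   →  a_3 = 1

1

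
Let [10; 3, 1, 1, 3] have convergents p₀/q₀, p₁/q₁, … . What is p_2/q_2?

41/4

Using pₖ = aₖpₖ₋₁ + pₖ₋₂, qₖ = aₖqₖ₋₁ + qₖ₋₂ (with p₋₁=1, p₋₂=0, q₋₁=0, q₋₂=1):
  k=0: a=10, p=10, q=1
  k=1: a=3, p=31, q=3
  k=2: a=1, p=41, q=4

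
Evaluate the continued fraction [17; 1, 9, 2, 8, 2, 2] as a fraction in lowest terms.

Using pₖ = aₖpₖ₋₁ + pₖ₋₂ and qₖ = aₖqₖ₋₁ + qₖ₋₂:
  k=0: a=17, p=17, q=1
  k=1: a=1, p=18, q=1
  k=2: a=9, p=179, q=10
  k=3: a=2, p=376, q=21
  k=4: a=8, p=3187, q=178
  k=5: a=2, p=6750, q=377
  k=6: a=2, p=16687, q=932

16687/932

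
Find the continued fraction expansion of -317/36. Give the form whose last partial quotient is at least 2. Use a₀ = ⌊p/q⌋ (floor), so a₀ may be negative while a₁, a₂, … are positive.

[-9; 5, 7]

-317 = -9·36 + 7
36 = 5·7 + 1
7 = 7·1 + 0  (stop)
So -317/36 = [-9; 5, 7].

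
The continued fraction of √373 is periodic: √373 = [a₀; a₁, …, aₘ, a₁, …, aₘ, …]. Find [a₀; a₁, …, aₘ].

[19; 3, 5, 5, 3, 38]

a₀ = ⌊√373⌋ = 19.
With m₀=0, d₀=1 and mₖ₊₁ = dₖaₖ − mₖ, dₖ₊₁ = (n − mₖ₊₁²)/dₖ, aₖ₊₁ = ⌊(a₀+mₖ₊₁)/dₖ₊₁⌋:
  k=1: m=19, d=12, a=3
  k=2: m=17, d=7, a=5
  k=3: m=18, d=7, a=5
  k=4: m=17, d=12, a=3
  k=5: m=19, d=1, a=38
d=1 and a=2a₀=38 at k=5, so the next step gives (m, d) = (19, 12) again — its k=1 value — and the period has length 5.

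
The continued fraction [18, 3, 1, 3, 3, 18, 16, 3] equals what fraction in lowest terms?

Using pₖ = aₖpₖ₋₁ + pₖ₋₂ and qₖ = aₖqₖ₋₁ + qₖ₋₂:
  k=0: a=18, p=18, q=1
  k=1: a=3, p=55, q=3
  k=2: a=1, p=73, q=4
  k=3: a=3, p=274, q=15
  k=4: a=3, p=895, q=49
  k=5: a=18, p=16384, q=897
  k=6: a=16, p=263039, q=14401
  k=7: a=3, p=805501, q=44100

805501/44100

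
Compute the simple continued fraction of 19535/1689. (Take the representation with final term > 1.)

19535 = 11·1689 + 956
1689 = 1·956 + 733
956 = 1·733 + 223
733 = 3·223 + 64
223 = 3·64 + 31
64 = 2·31 + 2
31 = 15·2 + 1
2 = 2·1 + 0  (stop)
So 19535/1689 = [11; 1, 1, 3, 3, 2, 15, 2].

[11; 1, 1, 3, 3, 2, 15, 2]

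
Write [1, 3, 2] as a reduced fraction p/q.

9/7

Using pₖ = aₖpₖ₋₁ + pₖ₋₂ and qₖ = aₖqₖ₋₁ + qₖ₋₂:
  k=0: a=1, p=1, q=1
  k=1: a=3, p=4, q=3
  k=2: a=2, p=9, q=7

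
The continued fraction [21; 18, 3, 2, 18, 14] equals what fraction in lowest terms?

Using pₖ = aₖpₖ₋₁ + pₖ₋₂ and qₖ = aₖqₖ₋₁ + qₖ₋₂:
  k=0: a=21, p=21, q=1
  k=1: a=18, p=379, q=18
  k=2: a=3, p=1158, q=55
  k=3: a=2, p=2695, q=128
  k=4: a=18, p=49668, q=2359
  k=5: a=14, p=698047, q=33154

698047/33154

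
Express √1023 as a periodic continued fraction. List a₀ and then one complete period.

[31; 1, 62]

a₀ = ⌊√1023⌋ = 31.
With m₀=0, d₀=1 and mₖ₊₁ = dₖaₖ − mₖ, dₖ₊₁ = (n − mₖ₊₁²)/dₖ, aₖ₊₁ = ⌊(a₀+mₖ₊₁)/dₖ₊₁⌋:
  k=1: m=31, d=62, a=1
  k=2: m=31, d=1, a=62
d=1 and a=2a₀=62 at k=2, so the next step gives (m, d) = (31, 62) again — its k=1 value — and the period has length 2.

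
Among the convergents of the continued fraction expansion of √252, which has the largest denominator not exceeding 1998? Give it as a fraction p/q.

√252 = [15; 1, 6, 1, 30, …] (period length 4).
Convergents:
  p_0/q_0 = 15/1
  p_1/q_1 = 16/1
  p_2/q_2 = 111/7
  p_3/q_3 = 127/8
  p_4/q_4 = 3921/247
  p_5/q_5 = 4048/255
  p_6/q_6 = 28209/1777
  p_7/q_7 = 32257/2032
q_6 = 1777 ≤ 1998 < 2032 = q_7, so the answer is 28209/1777.

28209/1777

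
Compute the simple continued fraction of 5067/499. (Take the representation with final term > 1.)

5067 = 10·499 + 77
499 = 6·77 + 37
77 = 2·37 + 3
37 = 12·3 + 1
3 = 3·1 + 0  (stop)
So 5067/499 = [10; 6, 2, 12, 3].

[10; 6, 2, 12, 3]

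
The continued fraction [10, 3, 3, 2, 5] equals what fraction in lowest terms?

1288/125

Using pₖ = aₖpₖ₋₁ + pₖ₋₂ and qₖ = aₖqₖ₋₁ + qₖ₋₂:
  k=0: a=10, p=10, q=1
  k=1: a=3, p=31, q=3
  k=2: a=3, p=103, q=10
  k=3: a=2, p=237, q=23
  k=4: a=5, p=1288, q=125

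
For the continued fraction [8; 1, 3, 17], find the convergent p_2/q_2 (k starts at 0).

Using pₖ = aₖpₖ₋₁ + pₖ₋₂, qₖ = aₖqₖ₋₁ + qₖ₋₂ (with p₋₁=1, p₋₂=0, q₋₁=0, q₋₂=1):
  k=0: a=8, p=8, q=1
  k=1: a=1, p=9, q=1
  k=2: a=3, p=35, q=4

35/4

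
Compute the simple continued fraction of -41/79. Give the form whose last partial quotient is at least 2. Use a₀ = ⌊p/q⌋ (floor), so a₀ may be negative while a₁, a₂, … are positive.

-41 = -1×79 + 38
79 = 2×38 + 3
38 = 12×3 + 2
3 = 1×2 + 1
2 = 2×1 + 0  (stop)
So -41/79 = [-1; 2, 12, 1, 2].

[-1; 2, 12, 1, 2]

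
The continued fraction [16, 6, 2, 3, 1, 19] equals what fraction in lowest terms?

Fold from the inside: start with 19/1.
  1 + 1/19 = 20/19
  3 + 19/20 = 79/20
  2 + 20/79 = 178/79
  6 + 79/178 = 1147/178
  16 + 178/1147 = 18530/1147

18530/1147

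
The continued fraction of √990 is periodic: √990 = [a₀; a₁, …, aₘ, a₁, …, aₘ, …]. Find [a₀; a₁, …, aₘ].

[31; 2, 6, 2, 62]

a₀ = ⌊√990⌋ = 31.
With m₀=0, d₀=1 and mₖ₊₁ = dₖaₖ − mₖ, dₖ₊₁ = (n − mₖ₊₁²)/dₖ, aₖ₊₁ = ⌊(a₀+mₖ₊₁)/dₖ₊₁⌋:
  k=1: m=31, d=29, a=2
  k=2: m=27, d=9, a=6
  k=3: m=27, d=29, a=2
  k=4: m=31, d=1, a=62
d=1 and a=2a₀=62 at k=4, so the next step gives (m, d) = (31, 29) again — its k=1 value — and the period has length 4.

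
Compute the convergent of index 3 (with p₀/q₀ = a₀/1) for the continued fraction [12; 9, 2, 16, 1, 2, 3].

3789/313

Using pₖ = aₖpₖ₋₁ + pₖ₋₂, qₖ = aₖqₖ₋₁ + qₖ₋₂ (with p₋₁=1, p₋₂=0, q₋₁=0, q₋₂=1):
  k=0: a=12, p=12, q=1
  k=1: a=9, p=109, q=9
  k=2: a=2, p=230, q=19
  k=3: a=16, p=3789, q=313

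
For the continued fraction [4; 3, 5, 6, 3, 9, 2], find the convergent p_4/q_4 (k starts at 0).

1350/313

Using pₖ = aₖpₖ₋₁ + pₖ₋₂, qₖ = aₖqₖ₋₁ + qₖ₋₂ (with p₋₁=1, p₋₂=0, q₋₁=0, q₋₂=1):
  k=0: a=4, p=4, q=1
  k=1: a=3, p=13, q=3
  k=2: a=5, p=69, q=16
  k=3: a=6, p=427, q=99
  k=4: a=3, p=1350, q=313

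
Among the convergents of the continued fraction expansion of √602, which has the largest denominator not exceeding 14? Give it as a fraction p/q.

319/13

√602 = [24; 1, 1, 6, 1, 1, 48, …] (period length 6).
Convergents:
  p_0/q_0 = 24/1
  p_1/q_1 = 25/1
  p_2/q_2 = 49/2
  p_3/q_3 = 319/13
  p_4/q_4 = 368/15
q_3 = 13 ≤ 14 < 15 = q_4, so the answer is 319/13.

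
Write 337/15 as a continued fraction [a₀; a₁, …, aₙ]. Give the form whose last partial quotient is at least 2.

337 = 22*15 + 7
15 = 2*7 + 1
7 = 7*1 + 0  (stop)
So 337/15 = [22; 2, 7].

[22; 2, 7]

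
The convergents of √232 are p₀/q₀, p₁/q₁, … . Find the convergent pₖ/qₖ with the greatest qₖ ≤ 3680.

19603/1287

√232 = [15; 4, 3, 7, 3, 4, 30, …] (period length 6).
Convergents:
  p_0/q_0 = 15/1
  p_1/q_1 = 61/4
  p_2/q_2 = 198/13
  p_3/q_3 = 1447/95
  p_4/q_4 = 4539/298
  p_5/q_5 = 19603/1287
  p_6/q_6 = 592629/38908
q_5 = 1287 ≤ 3680 < 38908 = q_6, so the answer is 19603/1287.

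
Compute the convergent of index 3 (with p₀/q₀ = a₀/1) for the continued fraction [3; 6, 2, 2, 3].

101/32

Using pₖ = aₖpₖ₋₁ + pₖ₋₂, qₖ = aₖqₖ₋₁ + qₖ₋₂ (with p₋₁=1, p₋₂=0, q₋₁=0, q₋₂=1):
  k=0: a=3, p=3, q=1
  k=1: a=6, p=19, q=6
  k=2: a=2, p=41, q=13
  k=3: a=2, p=101, q=32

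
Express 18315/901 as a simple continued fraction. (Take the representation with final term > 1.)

18315 = 20*901 + 295
901 = 3*295 + 16
295 = 18*16 + 7
16 = 2*7 + 2
7 = 3*2 + 1
2 = 2*1 + 0  (stop)
So 18315/901 = [20; 3, 18, 2, 3, 2].

[20; 3, 18, 2, 3, 2]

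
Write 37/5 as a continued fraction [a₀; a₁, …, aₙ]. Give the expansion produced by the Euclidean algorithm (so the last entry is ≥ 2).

[7; 2, 2]

37 = 7*5 + 2
5 = 2*2 + 1
2 = 2*1 + 0  (stop)
So 37/5 = [7; 2, 2].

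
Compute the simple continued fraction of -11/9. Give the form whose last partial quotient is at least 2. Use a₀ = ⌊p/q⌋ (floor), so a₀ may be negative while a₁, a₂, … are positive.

-11 = -2*9 + 7
9 = 1*7 + 2
7 = 3*2 + 1
2 = 2*1 + 0  (stop)
So -11/9 = [-2; 1, 3, 2].

[-2; 1, 3, 2]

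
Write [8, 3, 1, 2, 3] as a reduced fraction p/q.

Using pₖ = aₖpₖ₋₁ + pₖ₋₂ and qₖ = aₖqₖ₋₁ + qₖ₋₂:
  k=0: a=8, p=8, q=1
  k=1: a=3, p=25, q=3
  k=2: a=1, p=33, q=4
  k=3: a=2, p=91, q=11
  k=4: a=3, p=306, q=37

306/37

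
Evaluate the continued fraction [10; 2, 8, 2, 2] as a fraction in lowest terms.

Fold from the inside: start with 2/1.
  2 + 1/2 = 5/2
  8 + 2/5 = 42/5
  2 + 5/42 = 89/42
  10 + 42/89 = 932/89

932/89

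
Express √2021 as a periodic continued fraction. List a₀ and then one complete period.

a₀ = ⌊√2021⌋ = 44.
With m₀=0, d₀=1 and mₖ₊₁ = dₖaₖ − mₖ, dₖ₊₁ = (n − mₖ₊₁²)/dₖ, aₖ₊₁ = ⌊(a₀+mₖ₊₁)/dₖ₊₁⌋:
  k=1: m=44, d=85, a=1
  k=2: m=41, d=4, a=21
  k=3: m=43, d=43, a=2
  k=4: m=43, d=4, a=21
  k=5: m=41, d=85, a=1
  k=6: m=44, d=1, a=88
d=1 and a=2a₀=88 at k=6, so the next step gives (m, d) = (44, 85) again — its k=1 value — and the period has length 6.

[44; 1, 21, 2, 21, 1, 88]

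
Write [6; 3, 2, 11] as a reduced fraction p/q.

Fold from the inside: start with 11/1.
  2 + 1/11 = 23/11
  3 + 11/23 = 80/23
  6 + 23/80 = 503/80

503/80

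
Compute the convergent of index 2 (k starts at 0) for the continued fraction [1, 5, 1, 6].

Using pₖ = aₖpₖ₋₁ + pₖ₋₂, qₖ = aₖqₖ₋₁ + qₖ₋₂ (with p₋₁=1, p₋₂=0, q₋₁=0, q₋₂=1):
  k=0: a=1, p=1, q=1
  k=1: a=5, p=6, q=5
  k=2: a=1, p=7, q=6

7/6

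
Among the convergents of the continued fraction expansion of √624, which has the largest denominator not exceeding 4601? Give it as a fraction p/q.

√624 = [24; 1, 48, …] (period length 2).
Convergents:
  p_0/q_0 = 24/1
  p_1/q_1 = 25/1
  p_2/q_2 = 1224/49
  p_3/q_3 = 1249/50
  p_4/q_4 = 61176/2449
  p_5/q_5 = 62425/2499
  p_6/q_6 = 3057576/122401
q_5 = 2499 ≤ 4601 < 122401 = q_6, so the answer is 62425/2499.

62425/2499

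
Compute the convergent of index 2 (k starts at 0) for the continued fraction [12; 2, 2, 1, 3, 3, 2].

Using pₖ = aₖpₖ₋₁ + pₖ₋₂, qₖ = aₖqₖ₋₁ + qₖ₋₂ (with p₋₁=1, p₋₂=0, q₋₁=0, q₋₂=1):
  k=0: a=12, p=12, q=1
  k=1: a=2, p=25, q=2
  k=2: a=2, p=62, q=5

62/5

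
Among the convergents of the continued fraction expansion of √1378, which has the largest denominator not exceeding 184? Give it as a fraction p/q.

√1378 = [37; 8, 4, 4, 8, 74, …] (period length 5).
Convergents:
  p_0/q_0 = 37/1
  p_1/q_1 = 297/8
  p_2/q_2 = 1225/33
  p_3/q_3 = 5197/140
  p_4/q_4 = 42801/1153
q_3 = 140 ≤ 184 < 1153 = q_4, so the answer is 5197/140.

5197/140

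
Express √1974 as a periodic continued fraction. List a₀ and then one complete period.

[44; 2, 3, 17, 2, 17, 3, 2, 88]

a₀ = ⌊√1974⌋ = 44.
With m₀=0, d₀=1 and mₖ₊₁ = dₖaₖ − mₖ, dₖ₊₁ = (n − mₖ₊₁²)/dₖ, aₖ₊₁ = ⌊(a₀+mₖ₊₁)/dₖ₊₁⌋:
  k=1: m=44, d=38, a=2
  k=2: m=32, d=25, a=3
  k=3: m=43, d=5, a=17
  k=4: m=42, d=42, a=2
  k=5: m=42, d=5, a=17
  k=6: m=43, d=25, a=3
  k=7: m=32, d=38, a=2
  k=8: m=44, d=1, a=88
d=1 and a=2a₀=88 at k=8, so the next step gives (m, d) = (44, 38) again — its k=1 value — and the period has length 8.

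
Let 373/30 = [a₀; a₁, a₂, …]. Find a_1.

2

373 = 12·30 + 13   →  a_0 = 12
30 = 2·13 + 4   →  a_1 = 2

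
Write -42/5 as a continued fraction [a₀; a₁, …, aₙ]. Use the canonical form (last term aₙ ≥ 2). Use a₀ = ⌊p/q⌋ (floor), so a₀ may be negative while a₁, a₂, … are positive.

[-9; 1, 1, 2]

-42 = -9*5 + 3
5 = 1*3 + 2
3 = 1*2 + 1
2 = 2*1 + 0  (stop)
So -42/5 = [-9; 1, 1, 2].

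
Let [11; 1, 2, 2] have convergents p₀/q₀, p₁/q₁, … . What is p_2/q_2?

35/3

Using pₖ = aₖpₖ₋₁ + pₖ₋₂, qₖ = aₖqₖ₋₁ + qₖ₋₂ (with p₋₁=1, p₋₂=0, q₋₁=0, q₋₂=1):
  k=0: a=11, p=11, q=1
  k=1: a=1, p=12, q=1
  k=2: a=2, p=35, q=3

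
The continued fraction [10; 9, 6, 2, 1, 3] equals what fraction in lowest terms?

6480/641

Using pₖ = aₖpₖ₋₁ + pₖ₋₂ and qₖ = aₖqₖ₋₁ + qₖ₋₂:
  k=0: a=10, p=10, q=1
  k=1: a=9, p=91, q=9
  k=2: a=6, p=556, q=55
  k=3: a=2, p=1203, q=119
  k=4: a=1, p=1759, q=174
  k=5: a=3, p=6480, q=641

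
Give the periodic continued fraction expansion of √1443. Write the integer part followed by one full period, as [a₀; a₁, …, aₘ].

a₀ = ⌊√1443⌋ = 37.
With m₀=0, d₀=1 and mₖ₊₁ = dₖaₖ − mₖ, dₖ₊₁ = (n − mₖ₊₁²)/dₖ, aₖ₊₁ = ⌊(a₀+mₖ₊₁)/dₖ₊₁⌋:
  k=1: m=37, d=74, a=1
  k=2: m=37, d=1, a=74
d=1 and a=2a₀=74 at k=2, so the next step gives (m, d) = (37, 74) again — its k=1 value — and the period has length 2.

[37; 1, 74]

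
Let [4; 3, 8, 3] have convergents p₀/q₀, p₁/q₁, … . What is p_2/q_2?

Using pₖ = aₖpₖ₋₁ + pₖ₋₂, qₖ = aₖqₖ₋₁ + qₖ₋₂ (with p₋₁=1, p₋₂=0, q₋₁=0, q₋₂=1):
  k=0: a=4, p=4, q=1
  k=1: a=3, p=13, q=3
  k=2: a=8, p=108, q=25

108/25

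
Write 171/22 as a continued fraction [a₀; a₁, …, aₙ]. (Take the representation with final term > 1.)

[7; 1, 3, 2, 2]

171 = 7*22 + 17
22 = 1*17 + 5
17 = 3*5 + 2
5 = 2*2 + 1
2 = 2*1 + 0  (stop)
So 171/22 = [7; 1, 3, 2, 2].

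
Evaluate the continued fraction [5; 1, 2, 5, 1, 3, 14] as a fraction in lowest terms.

Using pₖ = aₖpₖ₋₁ + pₖ₋₂ and qₖ = aₖqₖ₋₁ + qₖ₋₂:
  k=0: a=5, p=5, q=1
  k=1: a=1, p=6, q=1
  k=2: a=2, p=17, q=3
  k=3: a=5, p=91, q=16
  k=4: a=1, p=108, q=19
  k=5: a=3, p=415, q=73
  k=6: a=14, p=5918, q=1041

5918/1041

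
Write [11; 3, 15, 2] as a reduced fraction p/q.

Fold from the inside: start with 2/1.
  15 + 1/2 = 31/2
  3 + 2/31 = 95/31
  11 + 31/95 = 1076/95

1076/95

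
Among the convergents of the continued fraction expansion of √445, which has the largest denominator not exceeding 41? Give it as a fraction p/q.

√445 = [21; 10, 1, 1, 10, 42, …] (period length 5).
Convergents:
  p_0/q_0 = 21/1
  p_1/q_1 = 211/10
  p_2/q_2 = 232/11
  p_3/q_3 = 443/21
  p_4/q_4 = 4662/221
q_3 = 21 ≤ 41 < 221 = q_4, so the answer is 443/21.

443/21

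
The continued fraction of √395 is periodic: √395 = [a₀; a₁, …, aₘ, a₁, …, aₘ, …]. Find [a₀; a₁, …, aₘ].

a₀ = ⌊√395⌋ = 19.
With m₀=0, d₀=1 and mₖ₊₁ = dₖaₖ − mₖ, dₖ₊₁ = (n − mₖ₊₁²)/dₖ, aₖ₊₁ = ⌊(a₀+mₖ₊₁)/dₖ₊₁⌋:
  k=1: m=19, d=34, a=1
  k=2: m=15, d=5, a=6
  k=3: m=15, d=34, a=1
  k=4: m=19, d=1, a=38
d=1 and a=2a₀=38 at k=4, so the next step gives (m, d) = (19, 34) again — its k=1 value — and the period has length 4.

[19; 1, 6, 1, 38]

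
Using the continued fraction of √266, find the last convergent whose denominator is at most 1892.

22132/1357

√266 = [16; 3, 4, 3, 32, …] (period length 4).
Convergents:
  p_0/q_0 = 16/1
  p_1/q_1 = 49/3
  p_2/q_2 = 212/13
  p_3/q_3 = 685/42
  p_4/q_4 = 22132/1357
  p_5/q_5 = 67081/4113
q_4 = 1357 ≤ 1892 < 4113 = q_5, so the answer is 22132/1357.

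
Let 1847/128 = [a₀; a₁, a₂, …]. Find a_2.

1847 = 14·128 + 55   →  a_0 = 14
128 = 2·55 + 18   →  a_1 = 2
55 = 3·18 + 1   →  a_2 = 3

3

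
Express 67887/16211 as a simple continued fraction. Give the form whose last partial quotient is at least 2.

67887 = 4×16211 + 3043
16211 = 5×3043 + 996
3043 = 3×996 + 55
996 = 18×55 + 6
55 = 9×6 + 1
6 = 6×1 + 0  (stop)
So 67887/16211 = [4; 5, 3, 18, 9, 6].

[4; 5, 3, 18, 9, 6]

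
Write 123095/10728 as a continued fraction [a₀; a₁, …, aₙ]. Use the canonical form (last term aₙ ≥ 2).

123095 = 11*10728 + 5087
10728 = 2*5087 + 554
5087 = 9*554 + 101
554 = 5*101 + 49
101 = 2*49 + 3
49 = 16*3 + 1
3 = 3*1 + 0  (stop)
So 123095/10728 = [11; 2, 9, 5, 2, 16, 3].

[11; 2, 9, 5, 2, 16, 3]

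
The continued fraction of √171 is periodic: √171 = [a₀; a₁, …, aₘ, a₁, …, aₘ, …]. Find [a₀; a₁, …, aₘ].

[13; 13, 26]

a₀ = ⌊√171⌋ = 13.
With m₀=0, d₀=1 and mₖ₊₁ = dₖaₖ − mₖ, dₖ₊₁ = (n − mₖ₊₁²)/dₖ, aₖ₊₁ = ⌊(a₀+mₖ₊₁)/dₖ₊₁⌋:
  k=1: m=13, d=2, a=13
  k=2: m=13, d=1, a=26
d=1 and a=2a₀=26 at k=2, so the next step gives (m, d) = (13, 2) again — its k=1 value — and the period has length 2.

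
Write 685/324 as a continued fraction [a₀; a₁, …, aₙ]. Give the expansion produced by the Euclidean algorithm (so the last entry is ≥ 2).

685 = 2×324 + 37
324 = 8×37 + 28
37 = 1×28 + 9
28 = 3×9 + 1
9 = 9×1 + 0  (stop)
So 685/324 = [2; 8, 1, 3, 9].

[2; 8, 1, 3, 9]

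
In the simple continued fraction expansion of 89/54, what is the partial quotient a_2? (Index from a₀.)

89 = 1·54 + 35   →  a_0 = 1
54 = 1·35 + 19   →  a_1 = 1
35 = 1·19 + 16   →  a_2 = 1

1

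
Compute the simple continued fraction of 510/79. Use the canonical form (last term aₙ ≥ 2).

510 = 6·79 + 36
79 = 2·36 + 7
36 = 5·7 + 1
7 = 7·1 + 0  (stop)
So 510/79 = [6; 2, 5, 7].

[6; 2, 5, 7]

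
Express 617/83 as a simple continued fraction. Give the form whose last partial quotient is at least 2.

[7; 2, 3, 3, 1, 2]

617 = 7·83 + 36
83 = 2·36 + 11
36 = 3·11 + 3
11 = 3·3 + 2
3 = 1·2 + 1
2 = 2·1 + 0  (stop)
So 617/83 = [7; 2, 3, 3, 1, 2].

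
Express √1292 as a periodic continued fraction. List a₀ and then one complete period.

[35; 1, 16, 1, 70]

a₀ = ⌊√1292⌋ = 35.
With m₀=0, d₀=1 and mₖ₊₁ = dₖaₖ − mₖ, dₖ₊₁ = (n − mₖ₊₁²)/dₖ, aₖ₊₁ = ⌊(a₀+mₖ₊₁)/dₖ₊₁⌋:
  k=1: m=35, d=67, a=1
  k=2: m=32, d=4, a=16
  k=3: m=32, d=67, a=1
  k=4: m=35, d=1, a=70
d=1 and a=2a₀=70 at k=4, so the next step gives (m, d) = (35, 67) again — its k=1 value — and the period has length 4.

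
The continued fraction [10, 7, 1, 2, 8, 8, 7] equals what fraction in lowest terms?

112496/11105

Fold from the inside: start with 7/1.
  8 + 1/7 = 57/7
  8 + 7/57 = 463/57
  2 + 57/463 = 983/463
  1 + 463/983 = 1446/983
  7 + 983/1446 = 11105/1446
  10 + 1446/11105 = 112496/11105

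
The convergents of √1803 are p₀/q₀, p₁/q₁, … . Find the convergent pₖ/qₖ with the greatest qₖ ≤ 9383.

203137/4784

√1803 = [42; 2, 6, 28, 6, 2, 84, …] (period length 6).
Convergents:
  p_0/q_0 = 42/1
  p_1/q_1 = 85/2
  p_2/q_2 = 552/13
  p_3/q_3 = 15541/366
  p_4/q_4 = 93798/2209
  p_5/q_5 = 203137/4784
  p_6/q_6 = 17157306/404065
q_5 = 4784 ≤ 9383 < 404065 = q_6, so the answer is 203137/4784.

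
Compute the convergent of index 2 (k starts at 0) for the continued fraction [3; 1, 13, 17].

55/14

Using pₖ = aₖpₖ₋₁ + pₖ₋₂, qₖ = aₖqₖ₋₁ + qₖ₋₂ (with p₋₁=1, p₋₂=0, q₋₁=0, q₋₂=1):
  k=0: a=3, p=3, q=1
  k=1: a=1, p=4, q=1
  k=2: a=13, p=55, q=14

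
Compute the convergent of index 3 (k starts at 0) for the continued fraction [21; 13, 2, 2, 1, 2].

1412/67

Using pₖ = aₖpₖ₋₁ + pₖ₋₂, qₖ = aₖqₖ₋₁ + qₖ₋₂ (with p₋₁=1, p₋₂=0, q₋₁=0, q₋₂=1):
  k=0: a=21, p=21, q=1
  k=1: a=13, p=274, q=13
  k=2: a=2, p=569, q=27
  k=3: a=2, p=1412, q=67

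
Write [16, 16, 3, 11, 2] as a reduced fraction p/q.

Using pₖ = aₖpₖ₋₁ + pₖ₋₂ and qₖ = aₖqₖ₋₁ + qₖ₋₂:
  k=0: a=16, p=16, q=1
  k=1: a=16, p=257, q=16
  k=2: a=3, p=787, q=49
  k=3: a=11, p=8914, q=555
  k=4: a=2, p=18615, q=1159

18615/1159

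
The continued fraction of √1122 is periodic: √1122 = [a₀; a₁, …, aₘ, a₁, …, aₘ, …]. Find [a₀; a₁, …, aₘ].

a₀ = ⌊√1122⌋ = 33.
With m₀=0, d₀=1 and mₖ₊₁ = dₖaₖ − mₖ, dₖ₊₁ = (n − mₖ₊₁²)/dₖ, aₖ₊₁ = ⌊(a₀+mₖ₊₁)/dₖ₊₁⌋:
  k=1: m=33, d=33, a=2
  k=2: m=33, d=1, a=66
d=1 and a=2a₀=66 at k=2, so the next step gives (m, d) = (33, 33) again — its k=1 value — and the period has length 2.

[33; 2, 66]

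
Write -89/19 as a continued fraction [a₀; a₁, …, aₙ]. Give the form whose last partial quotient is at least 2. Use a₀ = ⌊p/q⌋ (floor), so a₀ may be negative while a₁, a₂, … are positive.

[-5; 3, 6]

-89 = -5·19 + 6
19 = 3·6 + 1
6 = 6·1 + 0  (stop)
So -89/19 = [-5; 3, 6].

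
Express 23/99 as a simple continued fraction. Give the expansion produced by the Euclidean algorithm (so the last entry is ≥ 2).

23 = 0*99 + 23
99 = 4*23 + 7
23 = 3*7 + 2
7 = 3*2 + 1
2 = 2*1 + 0  (stop)
So 23/99 = [0; 4, 3, 3, 2].

[0; 4, 3, 3, 2]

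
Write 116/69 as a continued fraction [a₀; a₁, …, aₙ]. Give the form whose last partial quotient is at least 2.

[1; 1, 2, 7, 3]

116 = 1×69 + 47
69 = 1×47 + 22
47 = 2×22 + 3
22 = 7×3 + 1
3 = 3×1 + 0  (stop)
So 116/69 = [1; 1, 2, 7, 3].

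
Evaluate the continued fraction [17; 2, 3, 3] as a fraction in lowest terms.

Fold from the inside: start with 3/1.
  3 + 1/3 = 10/3
  2 + 3/10 = 23/10
  17 + 10/23 = 401/23

401/23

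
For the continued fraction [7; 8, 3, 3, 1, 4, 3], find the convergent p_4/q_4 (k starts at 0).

Using pₖ = aₖpₖ₋₁ + pₖ₋₂, qₖ = aₖqₖ₋₁ + qₖ₋₂ (with p₋₁=1, p₋₂=0, q₋₁=0, q₋₂=1):
  k=0: a=7, p=7, q=1
  k=1: a=8, p=57, q=8
  k=2: a=3, p=178, q=25
  k=3: a=3, p=591, q=83
  k=4: a=1, p=769, q=108

769/108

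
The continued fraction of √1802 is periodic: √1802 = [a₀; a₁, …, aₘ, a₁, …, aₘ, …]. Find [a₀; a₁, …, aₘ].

a₀ = ⌊√1802⌋ = 42.
With m₀=0, d₀=1 and mₖ₊₁ = dₖaₖ − mₖ, dₖ₊₁ = (n − mₖ₊₁²)/dₖ, aₖ₊₁ = ⌊(a₀+mₖ₊₁)/dₖ₊₁⌋:
  k=1: m=42, d=38, a=2
  k=2: m=34, d=17, a=4
  k=3: m=34, d=38, a=2
  k=4: m=42, d=1, a=84
d=1 and a=2a₀=84 at k=4, so the next step gives (m, d) = (42, 38) again — its k=1 value — and the period has length 4.

[42; 2, 4, 2, 84]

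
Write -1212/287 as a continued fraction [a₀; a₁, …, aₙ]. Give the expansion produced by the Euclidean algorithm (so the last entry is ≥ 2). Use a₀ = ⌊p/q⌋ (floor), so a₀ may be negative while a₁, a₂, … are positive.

[-5; 1, 3, 2, 15, 2]

-1212 = -5×287 + 223
287 = 1×223 + 64
223 = 3×64 + 31
64 = 2×31 + 2
31 = 15×2 + 1
2 = 2×1 + 0  (stop)
So -1212/287 = [-5; 1, 3, 2, 15, 2].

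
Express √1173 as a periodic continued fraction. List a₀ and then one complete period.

a₀ = ⌊√1173⌋ = 34.
With m₀=0, d₀=1 and mₖ₊₁ = dₖaₖ − mₖ, dₖ₊₁ = (n − mₖ₊₁²)/dₖ, aₖ₊₁ = ⌊(a₀+mₖ₊₁)/dₖ₊₁⌋:
  k=1: m=34, d=17, a=4
  k=2: m=34, d=1, a=68
d=1 and a=2a₀=68 at k=2, so the next step gives (m, d) = (34, 17) again — its k=1 value — and the period has length 2.

[34; 4, 68]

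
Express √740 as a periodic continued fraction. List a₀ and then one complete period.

a₀ = ⌊√740⌋ = 27.
With m₀=0, d₀=1 and mₖ₊₁ = dₖaₖ − mₖ, dₖ₊₁ = (n − mₖ₊₁²)/dₖ, aₖ₊₁ = ⌊(a₀+mₖ₊₁)/dₖ₊₁⌋:
  k=1: m=27, d=11, a=4
  k=2: m=17, d=41, a=1
  k=3: m=24, d=4, a=12
  k=4: m=24, d=41, a=1
  k=5: m=17, d=11, a=4
  k=6: m=27, d=1, a=54
d=1 and a=2a₀=54 at k=6, so the next step gives (m, d) = (27, 11) again — its k=1 value — and the period has length 6.

[27; 4, 1, 12, 1, 4, 54]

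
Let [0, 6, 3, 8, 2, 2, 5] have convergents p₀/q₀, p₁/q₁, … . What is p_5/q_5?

Using pₖ = aₖpₖ₋₁ + pₖ₋₂, qₖ = aₖqₖ₋₁ + qₖ₋₂ (with p₋₁=1, p₋₂=0, q₋₁=0, q₋₂=1):
  k=0: a=0, p=0, q=1
  k=1: a=6, p=1, q=6
  k=2: a=3, p=3, q=19
  k=3: a=8, p=25, q=158
  k=4: a=2, p=53, q=335
  k=5: a=2, p=131, q=828

131/828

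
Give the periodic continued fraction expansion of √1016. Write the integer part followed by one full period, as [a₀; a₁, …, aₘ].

a₀ = ⌊√1016⌋ = 31.
With m₀=0, d₀=1 and mₖ₊₁ = dₖaₖ − mₖ, dₖ₊₁ = (n − mₖ₊₁²)/dₖ, aₖ₊₁ = ⌊(a₀+mₖ₊₁)/dₖ₊₁⌋:
  k=1: m=31, d=55, a=1
  k=2: m=24, d=8, a=6
  k=3: m=24, d=55, a=1
  k=4: m=31, d=1, a=62
d=1 and a=2a₀=62 at k=4, so the next step gives (m, d) = (31, 55) again — its k=1 value — and the period has length 4.

[31; 1, 6, 1, 62]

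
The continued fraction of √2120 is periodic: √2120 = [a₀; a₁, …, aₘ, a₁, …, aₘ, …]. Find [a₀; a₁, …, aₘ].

a₀ = ⌊√2120⌋ = 46.
With m₀=0, d₀=1 and mₖ₊₁ = dₖaₖ − mₖ, dₖ₊₁ = (n − mₖ₊₁²)/dₖ, aₖ₊₁ = ⌊(a₀+mₖ₊₁)/dₖ₊₁⌋:
  k=1: m=46, d=4, a=23
  k=2: m=46, d=1, a=92
d=1 and a=2a₀=92 at k=2, so the next step gives (m, d) = (46, 4) again — its k=1 value — and the period has length 2.

[46; 23, 92]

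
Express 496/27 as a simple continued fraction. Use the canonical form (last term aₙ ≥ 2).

496 = 18·27 + 10
27 = 2·10 + 7
10 = 1·7 + 3
7 = 2·3 + 1
3 = 3·1 + 0  (stop)
So 496/27 = [18; 2, 1, 2, 3].

[18; 2, 1, 2, 3]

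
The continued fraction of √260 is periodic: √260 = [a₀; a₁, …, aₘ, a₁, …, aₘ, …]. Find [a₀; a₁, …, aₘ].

a₀ = ⌊√260⌋ = 16.
With m₀=0, d₀=1 and mₖ₊₁ = dₖaₖ − mₖ, dₖ₊₁ = (n − mₖ₊₁²)/dₖ, aₖ₊₁ = ⌊(a₀+mₖ₊₁)/dₖ₊₁⌋:
  k=1: m=16, d=4, a=8
  k=2: m=16, d=1, a=32
d=1 and a=2a₀=32 at k=2, so the next step gives (m, d) = (16, 4) again — its k=1 value — and the period has length 2.

[16; 8, 32]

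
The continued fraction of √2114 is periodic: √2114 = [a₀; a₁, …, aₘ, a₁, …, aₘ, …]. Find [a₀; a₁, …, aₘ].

[45; 1, 44, 1, 90]

a₀ = ⌊√2114⌋ = 45.
With m₀=0, d₀=1 and mₖ₊₁ = dₖaₖ − mₖ, dₖ₊₁ = (n − mₖ₊₁²)/dₖ, aₖ₊₁ = ⌊(a₀+mₖ₊₁)/dₖ₊₁⌋:
  k=1: m=45, d=89, a=1
  k=2: m=44, d=2, a=44
  k=3: m=44, d=89, a=1
  k=4: m=45, d=1, a=90
d=1 and a=2a₀=90 at k=4, so the next step gives (m, d) = (45, 89) again — its k=1 value — and the period has length 4.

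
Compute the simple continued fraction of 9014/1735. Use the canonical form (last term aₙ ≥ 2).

9014 = 5×1735 + 339
1735 = 5×339 + 40
339 = 8×40 + 19
40 = 2×19 + 2
19 = 9×2 + 1
2 = 2×1 + 0  (stop)
So 9014/1735 = [5; 5, 8, 2, 9, 2].

[5; 5, 8, 2, 9, 2]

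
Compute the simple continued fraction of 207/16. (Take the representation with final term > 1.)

[12; 1, 15]

207 = 12×16 + 15
16 = 1×15 + 1
15 = 15×1 + 0  (stop)
So 207/16 = [12; 1, 15].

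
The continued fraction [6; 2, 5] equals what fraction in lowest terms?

Fold from the inside: start with 5/1.
  2 + 1/5 = 11/5
  6 + 5/11 = 71/11

71/11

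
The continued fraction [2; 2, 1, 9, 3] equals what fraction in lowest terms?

Using pₖ = aₖpₖ₋₁ + pₖ₋₂ and qₖ = aₖqₖ₋₁ + qₖ₋₂:
  k=0: a=2, p=2, q=1
  k=1: a=2, p=5, q=2
  k=2: a=1, p=7, q=3
  k=3: a=9, p=68, q=29
  k=4: a=3, p=211, q=90

211/90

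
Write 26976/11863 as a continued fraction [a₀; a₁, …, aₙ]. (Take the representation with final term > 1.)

[2; 3, 1, 1, 1, 6, 16, 10]

26976 = 2×11863 + 3250
11863 = 3×3250 + 2113
3250 = 1×2113 + 1137
2113 = 1×1137 + 976
1137 = 1×976 + 161
976 = 6×161 + 10
161 = 16×10 + 1
10 = 10×1 + 0  (stop)
So 26976/11863 = [2; 3, 1, 1, 1, 6, 16, 10].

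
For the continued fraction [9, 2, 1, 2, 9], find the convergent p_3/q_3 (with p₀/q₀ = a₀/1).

Using pₖ = aₖpₖ₋₁ + pₖ₋₂, qₖ = aₖqₖ₋₁ + qₖ₋₂ (with p₋₁=1, p₋₂=0, q₋₁=0, q₋₂=1):
  k=0: a=9, p=9, q=1
  k=1: a=2, p=19, q=2
  k=2: a=1, p=28, q=3
  k=3: a=2, p=75, q=8

75/8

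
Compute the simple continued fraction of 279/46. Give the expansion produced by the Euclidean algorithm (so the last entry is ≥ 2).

279 = 6*46 + 3
46 = 15*3 + 1
3 = 3*1 + 0  (stop)
So 279/46 = [6; 15, 3].

[6; 15, 3]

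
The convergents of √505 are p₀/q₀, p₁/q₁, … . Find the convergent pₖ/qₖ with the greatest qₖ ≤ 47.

√505 = [22; 2, 8, 2, 44, …] (period length 4).
Convergents:
  p_0/q_0 = 22/1
  p_1/q_1 = 45/2
  p_2/q_2 = 382/17
  p_3/q_3 = 809/36
  p_4/q_4 = 35978/1601
q_3 = 36 ≤ 47 < 1601 = q_4, so the answer is 809/36.

809/36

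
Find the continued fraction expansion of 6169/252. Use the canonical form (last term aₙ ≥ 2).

6169 = 24·252 + 121
252 = 2·121 + 10
121 = 12·10 + 1
10 = 10·1 + 0  (stop)
So 6169/252 = [24; 2, 12, 10].

[24; 2, 12, 10]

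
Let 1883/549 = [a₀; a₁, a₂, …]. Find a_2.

3

1883 = 3·549 + 236   →  a_0 = 3
549 = 2·236 + 77   →  a_1 = 2
236 = 3·77 + 5   →  a_2 = 3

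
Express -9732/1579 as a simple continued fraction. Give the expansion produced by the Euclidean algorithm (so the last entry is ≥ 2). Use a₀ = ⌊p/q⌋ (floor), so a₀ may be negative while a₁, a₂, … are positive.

[-7; 1, 5, 8, 3, 10]

-9732 = -7×1579 + 1321
1579 = 1×1321 + 258
1321 = 5×258 + 31
258 = 8×31 + 10
31 = 3×10 + 1
10 = 10×1 + 0  (stop)
So -9732/1579 = [-7; 1, 5, 8, 3, 10].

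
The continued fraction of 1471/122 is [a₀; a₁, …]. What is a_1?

1471 = 12·122 + 7   →  a_0 = 12
122 = 17·7 + 3   →  a_1 = 17

17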